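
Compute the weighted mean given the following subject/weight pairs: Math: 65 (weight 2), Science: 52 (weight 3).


Numerator = 65×2 + 52×3
= 130 + 156
= 286
Total weight = 5
Weighted avg = 286/5
= 57.20

57.20


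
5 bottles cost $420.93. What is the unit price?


Unit rate = total / quantity
= 420.93 / 5
= $84.19 per unit

$84.19 per unit


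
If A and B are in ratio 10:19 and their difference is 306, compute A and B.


Let A = 10k, B = 19k.
19k - 10k = 306
9k = 306 → k = 306/9 = 34
A = 10×34 = 340, B = 19×34 = 646
= A = 340, B = 646

A = 340, B = 646


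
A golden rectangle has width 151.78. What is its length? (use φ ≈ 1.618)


φ = (1 + √5) / 2 ≈ 1.618
Length = width × φ = 151.78 × 1.618 = 245.58004
≈ 245.58

245.58


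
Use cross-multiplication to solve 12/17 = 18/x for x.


Cross multiply: 12 × x = 17 × 18
12x = 306
x = 306 / 12
= 25.50

25.50


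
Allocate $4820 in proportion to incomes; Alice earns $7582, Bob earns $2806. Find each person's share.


Total income = 7582 + 2806 = $10388
Alice: $4820 × 7582/10388 = $3518.02
Bob: $4820 × 2806/10388 = $1301.98
= Alice: $3518.02, Bob: $1301.98

Alice: $3518.02, Bob: $1301.98


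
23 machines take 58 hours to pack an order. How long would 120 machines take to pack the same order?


Inverse proportion: x × y = constant
k = 23 × 58 = 1334
y₂ = k / 120 = 1334 / 120
= 11.12

11.12


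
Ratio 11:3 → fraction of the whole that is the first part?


Total parts = 11 + 3 = 14
First part: 11/14 = 11/14
= 11/14

11/14


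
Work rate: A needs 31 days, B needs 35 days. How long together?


Rate of A = 1/31 per day
Rate of B = 1/35 per day
Combined rate = 1/31 + 1/35 = 66/1085 ≈ 0.0608 per day
Days = 1 / combined rate = 1085/66
≈ 16.44 days

16.44 days


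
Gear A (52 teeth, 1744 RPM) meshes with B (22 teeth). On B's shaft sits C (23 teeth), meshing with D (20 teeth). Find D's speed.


Stage 1: RPM_B = RPM_A × t_A/t_B = 1744 × 52/22 = 90688/22 ≈ 4122.18
B and C share a shaft → RPM_C = RPM_B
Stage 2: RPM_D = RPM_C × t_C/t_D = RPM_A × (t_A×t_C)/(t_B×t_D)
Overall ratio = (52×23)/(22×20) = 1196/440
RPM_D = 1744 × 1196/440 = 2085824/440
≈ 4740.51 RPM

4740.51 RPM


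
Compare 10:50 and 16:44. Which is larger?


10/50 = 0.2000
16/44 = 0.3636
0.2000 < 0.3636, so 10:50 is less
= 16:44

16:44


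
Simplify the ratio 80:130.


GCD(80, 130) = 10
80/10 : 130/10
= 8:13

8:13


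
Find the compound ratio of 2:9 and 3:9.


Compound ratio = (2×3) : (9×9)
= 6:81
GCD = 3
= 2:27

2:27


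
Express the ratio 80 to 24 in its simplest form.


GCD(80, 24) = 8
80/8 : 24/8
= 10:3

10:3


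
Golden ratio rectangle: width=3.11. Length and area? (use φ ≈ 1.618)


φ = (1 + √5) / 2 ≈ 1.618
Length = width × φ = 3.11 × 1.618 = 5.03198
≈ 5.03
Area = width × length = 3.11 × 5.03198 = 15.6494578 ≈ 15.65
= Length: 5.03, Area: 15.65

Length: 5.03, Area: 15.65


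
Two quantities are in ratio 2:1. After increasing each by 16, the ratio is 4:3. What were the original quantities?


Let A = 2k, B = 1k.
(2k + 16) / (1k + 16) = 4/3
Cross-multiply: 3(2k + 16) = 4(1k + 16)
6k + 48 = 4k + 64
6k - 4k = 64 - 48
2k = 16
k = 16/2 = 8
A = 2×8 = 16, B = 1×8 = 8
= A = 16, B = 8

A = 16, B = 8


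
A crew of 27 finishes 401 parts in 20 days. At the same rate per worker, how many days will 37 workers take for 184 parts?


Days ∝ work / workers, so d₂ = d₁ × (m₁/m₂) × (w₂/w₁)
Workers factor (inverse): 27/37 ≈ 0.7297
Work factor (direct): 184/401 ≈ 0.4589
d₂ = 20 × 27/37 × 184/401 = (20 × 27 × 184) / (37 × 401) = 99360/14837
≈ 6.70 days

6.70 days


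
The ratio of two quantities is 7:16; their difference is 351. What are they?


Let A = 7k, B = 16k.
16k - 7k = 351
9k = 351 → k = 351/9 = 39
A = 7×39 = 273, B = 16×39 = 624
= A = 273, B = 624

A = 273, B = 624


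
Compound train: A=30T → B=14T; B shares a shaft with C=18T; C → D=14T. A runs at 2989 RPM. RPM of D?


Stage 1: RPM_B = RPM_A × t_A/t_B = 2989 × 30/14 = 89670/14 = 6405.00
B and C share a shaft → RPM_C = RPM_B
Stage 2: RPM_D = RPM_C × t_C/t_D = RPM_A × (t_A×t_C)/(t_B×t_D)
Overall ratio = (30×18)/(14×14) = 540/196
RPM_D = 2989 × 540/196 = 1614060/196
= 8235.00 RPM

8235.00 RPM


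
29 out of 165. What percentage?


Percentage = (part / whole) × 100
= (29 / 165) × 100
≈ 17.58%

17.58%


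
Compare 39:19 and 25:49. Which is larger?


39/19 = 2.0526
25/49 = 0.5102
2.0526 > 0.5102, so 39:19 is greater
= 39:19

39:19


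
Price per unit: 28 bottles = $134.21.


Unit rate = total / quantity
= 134.21 / 28
= $4.79 per unit

$4.79 per unit


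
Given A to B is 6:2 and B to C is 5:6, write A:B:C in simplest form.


Match B: multiply A:B by 5 → 30:10
Multiply B:C by 2 → 10:12
Combined: 30:10:12
GCD = 2
= 15:5:6

15:5:6


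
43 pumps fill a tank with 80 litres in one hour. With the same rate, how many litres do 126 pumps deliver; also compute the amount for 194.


Direct proportion: y/x = constant
k = 80/43 ≈ 1.8605
y at x=126: k × 126 = 80 × 126 / 43 = 10080/43 ≈ 234.42
y at x=194: k × 194 = 80 × 194 / 43 = 15520/43 ≈ 360.93
= 234.42 and 360.93

234.42 and 360.93


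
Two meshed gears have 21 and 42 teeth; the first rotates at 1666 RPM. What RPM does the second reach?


Gear ratio = 21:42 = 1:2
RPM_B = RPM_A × (teeth_A / teeth_B)
= 1666 × (21/42)
= 833.0 RPM

833.0 RPM


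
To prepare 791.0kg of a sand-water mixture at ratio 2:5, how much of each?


Total parts = 2 + 5 = 7
sand: 791.0 × 2/7 = 226.0kg
water: 791.0 × 5/7 = 565.0kg
= 226.0kg and 565.0kg

226.0kg and 565.0kg


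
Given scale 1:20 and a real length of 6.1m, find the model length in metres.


Model size = real / scale
= 6.1 / 20
= 0.3050 m

0.3050 m


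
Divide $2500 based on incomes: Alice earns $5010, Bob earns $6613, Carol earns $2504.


Total income = 5010 + 6613 + 2504 = $14127
Alice: $2500 × 5010/14127 = $886.60
Bob: $2500 × 6613/14127 = $1170.28
Carol: $2500 × 2504/14127 = $443.12
= Alice: $886.60, Bob: $1170.28, Carol: $443.12

Alice: $886.60, Bob: $1170.28, Carol: $443.12


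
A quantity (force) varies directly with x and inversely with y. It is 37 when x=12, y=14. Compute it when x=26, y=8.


z = k·x/y
Solve for k using the known point: k = z·y/x = 37×14/12 = 518/12 ≈ 43.1667
Now evaluate at x=26, y=8:
z = k × 26 / 8 = (518 × 26) / (12 × 8) = 13468/96
≈ 140.2917

140.2917


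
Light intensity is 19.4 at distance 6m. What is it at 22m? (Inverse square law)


I₁d₁² = I₂d₂²
I₂ = I₁ × (d₁/d₂)²
= 19.4 × (6/22)²
= 19.4 × 36/484
= 698.4/484
≈ 1.4430

1.4430


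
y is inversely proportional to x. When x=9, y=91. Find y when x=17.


Inverse proportion: x × y = constant
k = 9 × 91 = 819
y₂ = k / 17 = 819 / 17
= 48.18

48.18


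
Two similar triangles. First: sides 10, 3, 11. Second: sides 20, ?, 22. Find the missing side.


Scale factor = 20/10 = 2
Missing side = 3 × 2
= 6.0

6.0


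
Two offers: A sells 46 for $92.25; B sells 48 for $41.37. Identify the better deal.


Deal A: $92.25/46 = $2.0054/unit
Deal B: $41.37/48 = $0.8619/unit
B is cheaper per unit
= Deal B

Deal B


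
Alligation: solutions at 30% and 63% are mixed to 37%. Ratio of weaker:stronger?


Let x parts of 30% mix with y parts of 63%.
30x + 63y = 37(x + y)
30x + 63y = 37x + 37y
x(30 - 37) = y(37 - 63)
x/y = (63 - 37)/(37 - 30) = 26/7
Simplify: 26:7
= 26:7

26:7


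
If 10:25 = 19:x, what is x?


Cross multiply: 10 × x = 25 × 19
10x = 475
x = 475 / 10
= 47.50

47.50


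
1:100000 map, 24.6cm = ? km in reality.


Real distance = map distance × scale
= 24.6cm × 100000
= 2460000 cm = 24600.0 m
= 24.600 km

24.600 km


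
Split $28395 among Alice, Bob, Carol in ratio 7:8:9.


Total parts = 7 + 8 + 9 = 24
Alice: 28395 × 7/24 = 8281.88
Bob: 28395 × 8/24 = 9465.00
Carol: 28395 × 9/24 = 10648.13
= Alice: $8281.88, Bob: $9465.00, Carol: $10648.13

Alice: $8281.88, Bob: $9465.00, Carol: $10648.13


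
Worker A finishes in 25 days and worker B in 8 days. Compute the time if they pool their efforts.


Rate of A = 1/25 per day
Rate of B = 1/8 per day
Combined rate = 1/25 + 1/8 = 33/200 = 0.1650 per day
Days = 1 / combined rate = 200/33
≈ 6.06 days

6.06 days


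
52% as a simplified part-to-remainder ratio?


52% means 52 parts out of 100; remainder = 48
Part : remainder = 52:48
GCD = 4
= 13:12

13:12


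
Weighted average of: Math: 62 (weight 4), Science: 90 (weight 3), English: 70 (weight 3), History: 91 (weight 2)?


Numerator = 62×4 + 90×3 + 70×3 + 91×2
= 248 + 270 + 210 + 182
= 910
Total weight = 12
Weighted avg = 910/12
= 75.83

75.83


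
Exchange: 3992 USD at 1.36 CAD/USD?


Amount × rate = 3992 × 1.36
= 5429.12 CAD

5429.12 CAD


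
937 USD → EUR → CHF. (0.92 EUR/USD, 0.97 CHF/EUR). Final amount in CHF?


Step 1: 937 USD × 0.92 = 862.04 EUR
Step 2: 862.04 EUR × 0.97 = 836.18 CHF
Implied rate USD→CHF = 0.92 × 0.97 = 0.8924
= 836.18 CHF

836.18 CHF


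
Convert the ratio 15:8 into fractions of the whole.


Total parts = 15 + 8 = 23
First part: 15/23 = 15/23
Second part: 8/23 = 8/23
= 15/23 and 8/23

15/23 and 8/23


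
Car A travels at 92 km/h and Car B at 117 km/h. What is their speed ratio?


Ratio = 92:117
GCD = 1
Simplified = 92:117
Time ratio (same distance) = 117:92
Speed ratio = 92:117

92:117


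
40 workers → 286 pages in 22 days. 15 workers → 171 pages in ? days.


Days ∝ work / workers, so d₂ = d₁ × (m₁/m₂) × (w₂/w₁)
Workers factor (inverse): 40/15 ≈ 2.6667
Work factor (direct): 171/286 ≈ 0.5979
d₂ = 22 × 40/15 × 171/286 = (22 × 40 × 171) / (15 × 286) = 150480/4290
≈ 35.08 days

35.08 days


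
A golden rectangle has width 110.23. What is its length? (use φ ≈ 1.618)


φ = (1 + √5) / 2 ≈ 1.618
Length = width × φ = 110.23 × 1.618 = 178.35214
≈ 178.35

178.35


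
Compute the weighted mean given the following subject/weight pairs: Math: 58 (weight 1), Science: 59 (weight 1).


Numerator = 58×1 + 59×1
= 58 + 59
= 117
Total weight = 2
Weighted avg = 117/2
= 58.50

58.50


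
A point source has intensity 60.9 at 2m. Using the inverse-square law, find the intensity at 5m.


I₁d₁² = I₂d₂²
I₂ = I₁ × (d₁/d₂)²
= 60.9 × (2/5)²
= 60.9 × 4/25
= 243.6/25
= 9.7440

9.7440


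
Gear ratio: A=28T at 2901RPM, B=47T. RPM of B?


Gear ratio = 28:47 = 28:47
RPM_B = RPM_A × (teeth_A / teeth_B)
= 2901 × (28/47)
= 1728.3 RPM

1728.3 RPM


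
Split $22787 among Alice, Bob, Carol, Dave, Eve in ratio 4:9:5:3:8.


Total parts = 4 + 9 + 5 + 3 + 8 = 29
Alice: 22787 × 4/29 = 3143.03
Bob: 22787 × 9/29 = 7071.83
Carol: 22787 × 5/29 = 3928.79
Dave: 22787 × 3/29 = 2357.28
Eve: 22787 × 8/29 = 6286.07
= Alice: $3143.03, Bob: $7071.83, Carol: $3928.79, Dave: $2357.28, Eve: $6286.07

Alice: $3143.03, Bob: $7071.83, Carol: $3928.79, Dave: $2357.28, Eve: $6286.07


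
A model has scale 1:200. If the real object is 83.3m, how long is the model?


Model size = real / scale
= 83.3 / 200
= 0.4165 m

0.4165 m


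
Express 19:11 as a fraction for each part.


Total parts = 19 + 11 = 30
First part: 19/30 = 19/30
Second part: 11/30 = 11/30
= 19/30 and 11/30

19/30 and 11/30


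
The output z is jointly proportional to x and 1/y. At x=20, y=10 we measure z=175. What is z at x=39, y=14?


z = k·x/y
Solve for k using the known point: k = z·y/x = 175×10/20 = 1750/20 = 87.5000
Now evaluate at x=39, y=14:
z = k × 39 / 14 = (1750 × 39) / (20 × 14) = 68250/280
= 243.7500

243.7500


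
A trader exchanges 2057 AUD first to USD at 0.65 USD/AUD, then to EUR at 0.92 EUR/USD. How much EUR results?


Step 1: 2057 AUD × 0.65 = 1337.05 USD
Step 2: 1337.05 USD × 0.92 = 1230.09 EUR
Implied rate AUD→EUR = 0.65 × 0.92 = 0.5980
= 1230.09 EUR

1230.09 EUR


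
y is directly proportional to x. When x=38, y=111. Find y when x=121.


Direct proportion: y/x = constant
k = 111/38 ≈ 2.9211
y₂ = k × 121 = 111 × 121 / 38 = 13431/38
≈ 353.45

353.45


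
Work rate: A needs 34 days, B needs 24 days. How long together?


Rate of A = 1/34 per day
Rate of B = 1/24 per day
Combined rate = 1/34 + 1/24 = 58/816 ≈ 0.0711 per day
Days = 1 / combined rate = 816/58
≈ 14.07 days

14.07 days


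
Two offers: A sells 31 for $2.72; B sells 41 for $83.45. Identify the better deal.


Deal A: $2.72/31 = $0.0877/unit
Deal B: $83.45/41 = $2.0354/unit
A is cheaper per unit
= Deal A

Deal A


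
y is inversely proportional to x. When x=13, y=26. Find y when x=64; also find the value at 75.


Inverse proportion: x × y = constant
k = 13 × 26 = 338
At x=64: k/64 = 5.28
At x=75: k/75 = 4.51
= 5.28 and 4.51

5.28 and 4.51


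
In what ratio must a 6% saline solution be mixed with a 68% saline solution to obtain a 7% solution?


Let x parts of 6% mix with y parts of 68%.
6x + 68y = 7(x + y)
6x + 68y = 7x + 7y
x(6 - 7) = y(7 - 68)
x/y = (68 - 7)/(7 - 6) = 61/1
Simplify: 61:1
= 61:1

61:1


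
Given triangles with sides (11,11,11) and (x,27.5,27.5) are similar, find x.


Scale factor = 27.5/11 = 2.5
Missing side = 11 × 2.5
= 27.5

27.5


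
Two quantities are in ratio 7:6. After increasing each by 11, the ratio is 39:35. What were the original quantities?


Let A = 7k, B = 6k.
(7k + 11) / (6k + 11) = 39/35
Cross-multiply: 35(7k + 11) = 39(6k + 11)
245k + 385 = 234k + 429
245k - 234k = 429 - 385
11k = 44
k = 44/11 = 4
A = 7×4 = 28, B = 6×4 = 24
= A = 28, B = 24

A = 28, B = 24


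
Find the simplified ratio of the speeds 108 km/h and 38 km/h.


Ratio = 108:38
GCD = 2
Simplified = 54:19
Time ratio (same distance) = 19:54
Speed ratio = 54:19

54:19


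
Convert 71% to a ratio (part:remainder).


71% means 71 parts out of 100; remainder = 29
Part : remainder = 71:29
GCD = 1
= 71:29

71:29


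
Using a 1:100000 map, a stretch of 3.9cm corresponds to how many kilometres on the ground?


Real distance = map distance × scale
= 3.9cm × 100000
= 390000 cm = 3900.0 m
= 3.900 km

3.900 km


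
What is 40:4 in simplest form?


GCD(40, 4) = 4
40/4 : 4/4
= 10:1

10:1


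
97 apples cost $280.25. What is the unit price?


Unit rate = total / quantity
= 280.25 / 97
= $2.89 per unit

$2.89 per unit


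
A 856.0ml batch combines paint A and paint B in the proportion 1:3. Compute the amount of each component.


Total parts = 1 + 3 = 4
paint A: 856.0 × 1/4 = 214.0ml
paint B: 856.0 × 3/4 = 642.0ml
= 214.0ml and 642.0ml

214.0ml and 642.0ml


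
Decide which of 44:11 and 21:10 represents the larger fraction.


44/11 = 4.0000
21/10 = 2.1000
4.0000 > 2.1000, so 44:11 is greater
= 44:11

44:11


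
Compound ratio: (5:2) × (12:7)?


Compound ratio = (5×12) : (2×7)
= 60:14
GCD = 2
= 30:7

30:7


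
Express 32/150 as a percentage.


Percentage = (part / whole) × 100
= (32 / 150) × 100
≈ 21.33%

21.33%


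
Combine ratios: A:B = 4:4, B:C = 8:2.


Match B: multiply A:B by 8 → 32:32
Multiply B:C by 4 → 32:8
Combined: 32:32:8
GCD = 8
= 4:4:1

4:4:1


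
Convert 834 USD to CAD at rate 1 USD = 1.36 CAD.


Amount × rate = 834 × 1.36
= 1134.24 CAD

1134.24 CAD


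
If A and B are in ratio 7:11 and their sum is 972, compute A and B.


Let A = 7k, B = 11k.
7k + 11k = 972
18k = 972 → k = 972/18 = 54
A = 7×54 = 378, B = 11×54 = 594
= A = 378, B = 594

A = 378, B = 594


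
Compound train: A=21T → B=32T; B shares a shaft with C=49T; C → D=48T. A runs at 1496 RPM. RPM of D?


Stage 1: RPM_B = RPM_A × t_A/t_B = 1496 × 21/32 = 31416/32 = 981.75
B and C share a shaft → RPM_C = RPM_B
Stage 2: RPM_D = RPM_C × t_C/t_D = RPM_A × (t_A×t_C)/(t_B×t_D)
Overall ratio = (21×49)/(32×48) = 1029/1536
RPM_D = 1496 × 1029/1536 = 1539384/1536
≈ 1002.20 RPM

1002.20 RPM


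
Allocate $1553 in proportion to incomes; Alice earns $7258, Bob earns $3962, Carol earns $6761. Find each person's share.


Total income = 7258 + 3962 + 6761 = $17981
Alice: $1553 × 7258/17981 = $626.87
Bob: $1553 × 3962/17981 = $342.19
Carol: $1553 × 6761/17981 = $583.94
= Alice: $626.87, Bob: $342.19, Carol: $583.94

Alice: $626.87, Bob: $342.19, Carol: $583.94


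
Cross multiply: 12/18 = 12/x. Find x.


Cross multiply: 12 × x = 18 × 12
12x = 216
x = 216 / 12
= 18.00

18.00


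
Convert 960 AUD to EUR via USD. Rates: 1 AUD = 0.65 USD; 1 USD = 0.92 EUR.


Step 1: 960 AUD × 0.65 = 624.00 USD
Step 2: 624.00 USD × 0.92 = 574.08 EUR
Implied rate AUD→EUR = 0.65 × 0.92 = 0.5980
= 574.08 EUR

574.08 EUR


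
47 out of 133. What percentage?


Percentage = (part / whole) × 100
= (47 / 133) × 100
≈ 35.34%

35.34%


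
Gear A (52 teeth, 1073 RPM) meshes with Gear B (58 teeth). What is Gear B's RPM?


Gear ratio = 52:58 = 26:29
RPM_B = RPM_A × (teeth_A / teeth_B)
= 1073 × (52/58)
= 962.0 RPM

962.0 RPM


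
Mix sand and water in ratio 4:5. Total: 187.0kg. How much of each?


Total parts = 4 + 5 = 9
sand: 187.0 × 4/9 = 83.1kg
water: 187.0 × 5/9 = 103.9kg
= 83.1kg and 103.9kg

83.1kg and 103.9kg


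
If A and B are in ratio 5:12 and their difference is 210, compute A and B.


Let A = 5k, B = 12k.
12k - 5k = 210
7k = 210 → k = 210/7 = 30
A = 5×30 = 150, B = 12×30 = 360
= A = 150, B = 360

A = 150, B = 360


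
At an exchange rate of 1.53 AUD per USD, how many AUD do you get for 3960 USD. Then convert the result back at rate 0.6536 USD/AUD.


Amount × rate = 3960 × 1.53 = 6058.80 AUD
Round-trip: 6058.80 × 0.6536 = 3960.03 USD
= 6058.80 AUD, then 3960.03 USD

6058.80 AUD, then 3960.03 USD


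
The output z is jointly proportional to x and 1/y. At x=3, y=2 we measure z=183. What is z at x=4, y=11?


z = k·x/y
Solve for k using the known point: k = z·y/x = 183×2/3 = 366/3 = 122.0000
Now evaluate at x=4, y=11:
z = k × 4 / 11 = (366 × 4) / (3 × 11) = 1464/33
≈ 44.3636

44.3636


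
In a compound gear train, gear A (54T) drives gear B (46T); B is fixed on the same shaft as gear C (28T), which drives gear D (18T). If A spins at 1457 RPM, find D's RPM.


Stage 1: RPM_B = RPM_A × t_A/t_B = 1457 × 54/46 = 78678/46 ≈ 1710.39
B and C share a shaft → RPM_C = RPM_B
Stage 2: RPM_D = RPM_C × t_C/t_D = RPM_A × (t_A×t_C)/(t_B×t_D)
Overall ratio = (54×28)/(46×18) = 1512/828
RPM_D = 1457 × 1512/828 = 2202984/828
≈ 2660.61 RPM

2660.61 RPM


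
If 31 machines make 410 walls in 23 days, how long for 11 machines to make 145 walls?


Days ∝ work / workers, so d₂ = d₁ × (m₁/m₂) × (w₂/w₁)
Workers factor (inverse): 31/11 ≈ 2.8182
Work factor (direct): 145/410 ≈ 0.3537
d₂ = 23 × 31/11 × 145/410 = (23 × 31 × 145) / (11 × 410) = 103385/4510
≈ 22.92 days

22.92 days


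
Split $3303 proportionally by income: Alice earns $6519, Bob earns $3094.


Total income = 6519 + 3094 = $9613
Alice: $3303 × 6519/9613 = $2239.91
Bob: $3303 × 3094/9613 = $1063.09
= Alice: $2239.91, Bob: $1063.09

Alice: $2239.91, Bob: $1063.09


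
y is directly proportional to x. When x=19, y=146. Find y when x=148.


Direct proportion: y/x = constant
k = 146/19 ≈ 7.6842
y₂ = k × 148 = 146 × 148 / 19 = 21608/19
≈ 1137.26

1137.26


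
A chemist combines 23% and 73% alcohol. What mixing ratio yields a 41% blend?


Let x parts of 23% mix with y parts of 73%.
23x + 73y = 41(x + y)
23x + 73y = 41x + 41y
x(23 - 41) = y(41 - 73)
x/y = (73 - 41)/(41 - 23) = 32/18
Simplify: 16:9
= 16:9

16:9


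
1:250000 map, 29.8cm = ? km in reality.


Real distance = map distance × scale
= 29.8cm × 250000
= 7450000 cm = 74500.0 m
= 74.500 km

74.500 km


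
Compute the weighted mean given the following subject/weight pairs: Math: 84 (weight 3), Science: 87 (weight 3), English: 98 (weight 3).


Numerator = 84×3 + 87×3 + 98×3
= 252 + 261 + 294
= 807
Total weight = 9
Weighted avg = 807/9
= 89.67

89.67


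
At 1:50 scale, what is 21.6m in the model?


Model size = real / scale
= 21.6 / 50
= 0.4320 m

0.4320 m


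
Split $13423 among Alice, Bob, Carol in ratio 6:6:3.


Total parts = 6 + 6 + 3 = 15
Alice: 13423 × 6/15 = 5369.20
Bob: 13423 × 6/15 = 5369.20
Carol: 13423 × 3/15 = 2684.60
= Alice: $5369.20, Bob: $5369.20, Carol: $2684.60

Alice: $5369.20, Bob: $5369.20, Carol: $2684.60


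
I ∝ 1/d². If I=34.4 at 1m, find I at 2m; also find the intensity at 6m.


I₁d₁² = I₂d₂²
I at 2m = 34.4 × (1/2)² = 34.4 × 1/4 = 34.4/4 = 8.6000
I at 6m = 34.4 × (1/6)² = 34.4 × 1/36 = 34.4/36 ≈ 0.9556
= 8.6000 and 0.9556

8.6000 and 0.9556


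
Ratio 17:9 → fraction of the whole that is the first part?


Total parts = 17 + 9 = 26
First part: 17/26 = 17/26
= 17/26

17/26


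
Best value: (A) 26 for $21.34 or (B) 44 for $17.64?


Deal A: $21.34/26 = $0.8208/unit
Deal B: $17.64/44 = $0.4009/unit
B is cheaper per unit
= Deal B

Deal B


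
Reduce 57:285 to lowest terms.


GCD(57, 285) = 57
57/57 : 285/57
= 1:5

1:5


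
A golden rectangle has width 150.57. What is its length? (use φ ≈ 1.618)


φ = (1 + √5) / 2 ≈ 1.618
Length = width × φ = 150.57 × 1.618 = 243.62226
≈ 243.62

243.62


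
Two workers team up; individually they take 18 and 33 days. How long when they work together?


Rate of A = 1/18 per day
Rate of B = 1/33 per day
Combined rate = 1/18 + 1/33 = 51/594 ≈ 0.0859 per day
Days = 1 / combined rate = 594/51
≈ 11.65 days

11.65 days


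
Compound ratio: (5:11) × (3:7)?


Compound ratio = (5×3) : (11×7)
= 15:77
GCD = 1
= 15:77

15:77


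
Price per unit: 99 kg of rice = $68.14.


Unit rate = total / quantity
= 68.14 / 99
= $0.69 per unit

$0.69 per unit


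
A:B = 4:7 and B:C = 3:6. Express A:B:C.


Match B: multiply A:B by 3 → 12:21
Multiply B:C by 7 → 21:42
Combined: 12:21:42
GCD = 3
= 4:7:14

4:7:14


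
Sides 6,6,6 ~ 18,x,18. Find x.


Scale factor = 18/6 = 3
Missing side = 6 × 3
= 18.0

18.0


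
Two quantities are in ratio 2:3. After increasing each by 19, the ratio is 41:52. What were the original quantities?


Let A = 2k, B = 3k.
(2k + 19) / (3k + 19) = 41/52
Cross-multiply: 52(2k + 19) = 41(3k + 19)
104k + 988 = 123k + 779
104k - 123k = 779 - 988
-19k = -209
k = -209/-19 = 11
A = 2×11 = 22, B = 3×11 = 33
= A = 22, B = 33

A = 22, B = 33


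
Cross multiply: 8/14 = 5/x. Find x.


Cross multiply: 8 × x = 14 × 5
8x = 70
x = 70 / 8
= 8.75

8.75


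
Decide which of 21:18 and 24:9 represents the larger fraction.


21/18 = 1.1667
24/9 = 2.6667
1.1667 < 2.6667, so 21:18 is less
= 24:9

24:9


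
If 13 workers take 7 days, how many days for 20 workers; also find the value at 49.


Inverse proportion: x × y = constant
k = 13 × 7 = 91
At x=20: k/20 = 4.55
At x=49: k/49 = 1.86
= 4.55 and 1.86

4.55 and 1.86


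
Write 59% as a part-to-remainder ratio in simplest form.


59% means 59 parts out of 100; remainder = 41
Part : remainder = 59:41
GCD = 1
= 59:41

59:41


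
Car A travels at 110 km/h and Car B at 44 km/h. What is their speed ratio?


Ratio = 110:44
GCD = 22
Simplified = 5:2
Time ratio (same distance) = 2:5
Speed ratio = 5:2

5:2


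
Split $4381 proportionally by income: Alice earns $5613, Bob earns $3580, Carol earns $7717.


Total income = 5613 + 3580 + 7717 = $16910
Alice: $4381 × 5613/16910 = $1454.20
Bob: $4381 × 3580/16910 = $927.50
Carol: $4381 × 7717/16910 = $1999.30
= Alice: $1454.20, Bob: $927.50, Carol: $1999.30

Alice: $1454.20, Bob: $927.50, Carol: $1999.30


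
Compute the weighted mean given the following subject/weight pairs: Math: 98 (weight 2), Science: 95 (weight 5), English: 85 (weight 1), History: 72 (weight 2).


Numerator = 98×2 + 95×5 + 85×1 + 72×2
= 196 + 475 + 85 + 144
= 900
Total weight = 10
Weighted avg = 900/10
= 90.00

90.00


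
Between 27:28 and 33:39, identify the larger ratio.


27/28 = 0.9643
33/39 = 0.8462
0.9643 > 0.8462, so 27:28 is greater
= 27:28

27:28


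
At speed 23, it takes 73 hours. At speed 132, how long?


Inverse proportion: x × y = constant
k = 23 × 73 = 1679
y₂ = k / 132 = 1679 / 132
= 12.72

12.72


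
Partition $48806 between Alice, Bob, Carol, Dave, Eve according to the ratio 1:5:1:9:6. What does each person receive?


Total parts = 1 + 5 + 1 + 9 + 6 = 22
Alice: 48806 × 1/22 = 2218.45
Bob: 48806 × 5/22 = 11092.27
Carol: 48806 × 1/22 = 2218.45
Dave: 48806 × 9/22 = 19966.09
Eve: 48806 × 6/22 = 13310.73
= Alice: $2218.45, Bob: $11092.27, Carol: $2218.45, Dave: $19966.09, Eve: $13310.73

Alice: $2218.45, Bob: $11092.27, Carol: $2218.45, Dave: $19966.09, Eve: $13310.73


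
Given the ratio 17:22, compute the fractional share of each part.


Total parts = 17 + 22 = 39
First part: 17/39 = 17/39
Second part: 22/39 = 22/39
= 17/39 and 22/39

17/39 and 22/39


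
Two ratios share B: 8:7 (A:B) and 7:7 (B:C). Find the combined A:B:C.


Match B: multiply A:B by 7 → 56:49
Multiply B:C by 7 → 49:49
Combined: 56:49:49
GCD = 7
= 8:7:7

8:7:7


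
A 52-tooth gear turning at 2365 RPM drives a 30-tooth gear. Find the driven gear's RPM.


Gear ratio = 52:30 = 26:15
RPM_B = RPM_A × (teeth_A / teeth_B)
= 2365 × (52/30)
= 4099.3 RPM

4099.3 RPM


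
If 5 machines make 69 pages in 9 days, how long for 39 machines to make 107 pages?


Days ∝ work / workers, so d₂ = d₁ × (m₁/m₂) × (w₂/w₁)
Workers factor (inverse): 5/39 ≈ 0.1282
Work factor (direct): 107/69 ≈ 1.5507
d₂ = 9 × 5/39 × 107/69 = (9 × 5 × 107) / (39 × 69) = 4815/2691
≈ 1.79 days

1.79 days


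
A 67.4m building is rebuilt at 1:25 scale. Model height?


Model size = real / scale
= 67.4 / 25
= 2.6960 m

2.6960 m


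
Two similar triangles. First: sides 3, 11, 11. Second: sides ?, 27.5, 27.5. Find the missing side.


Scale factor = 27.5/11 = 2.5
Missing side = 3 × 2.5
= 7.5

7.5


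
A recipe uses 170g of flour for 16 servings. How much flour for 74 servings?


Direct proportion: y/x = constant
k = 170/16 = 10.6250
y₂ = k × 74 = 170 × 74 / 16 = 12580/16
= 786.25

786.25


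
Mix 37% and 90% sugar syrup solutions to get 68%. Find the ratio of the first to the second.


Let x parts of 37% mix with y parts of 90%.
37x + 90y = 68(x + y)
37x + 90y = 68x + 68y
x(37 - 68) = y(68 - 90)
x/y = (90 - 68)/(68 - 37) = 22/31
Simplify: 22:31
= 22:31

22:31


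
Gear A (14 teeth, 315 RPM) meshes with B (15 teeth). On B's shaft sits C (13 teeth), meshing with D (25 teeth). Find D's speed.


Stage 1: RPM_B = RPM_A × t_A/t_B = 315 × 14/15 = 4410/15 = 294.00
B and C share a shaft → RPM_C = RPM_B
Stage 2: RPM_D = RPM_C × t_C/t_D = RPM_A × (t_A×t_C)/(t_B×t_D)
Overall ratio = (14×13)/(15×25) = 182/375
RPM_D = 315 × 182/375 = 57330/375
= 152.88 RPM

152.88 RPM


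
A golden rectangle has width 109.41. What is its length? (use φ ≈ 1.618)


φ = (1 + √5) / 2 ≈ 1.618
Length = width × φ = 109.41 × 1.618 = 177.02538
≈ 177.03

177.03


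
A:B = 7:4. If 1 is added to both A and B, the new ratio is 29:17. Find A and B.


Let A = 7k, B = 4k.
(7k + 1) / (4k + 1) = 29/17
Cross-multiply: 17(7k + 1) = 29(4k + 1)
119k + 17 = 116k + 29
119k - 116k = 29 - 17
3k = 12
k = 12/3 = 4
A = 7×4 = 28, B = 4×4 = 16
= A = 28, B = 16

A = 28, B = 16


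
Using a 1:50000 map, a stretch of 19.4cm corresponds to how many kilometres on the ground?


Real distance = map distance × scale
= 19.4cm × 50000
= 970000 cm = 9700.0 m
= 9.700 km

9.700 km


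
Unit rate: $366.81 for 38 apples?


Unit rate = total / quantity
= 366.81 / 38
= $9.65 per unit

$9.65 per unit


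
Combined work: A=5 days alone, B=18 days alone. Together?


Rate of A = 1/5 per day
Rate of B = 1/18 per day
Combined rate = 1/5 + 1/18 = 23/90 ≈ 0.2556 per day
Days = 1 / combined rate = 90/23
≈ 3.91 days

3.91 days


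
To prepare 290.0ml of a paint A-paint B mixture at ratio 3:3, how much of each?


Total parts = 3 + 3 = 6
paint A: 290.0 × 3/6 = 145.0ml
paint B: 290.0 × 3/6 = 145.0ml
= 145.0ml and 145.0ml

145.0ml and 145.0ml


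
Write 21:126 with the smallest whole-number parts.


GCD(21, 126) = 21
21/21 : 126/21
= 1:6

1:6


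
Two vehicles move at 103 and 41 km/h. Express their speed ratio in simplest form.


Ratio = 103:41
GCD = 1
Simplified = 103:41
Time ratio (same distance) = 41:103
Speed ratio = 103:41

103:41


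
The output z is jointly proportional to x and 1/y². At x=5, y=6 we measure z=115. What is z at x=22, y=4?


z = k·x/y²
Solve for k using the known point: k = z·y²/x = 115×36/5 = 4140/5 = 828.0000
Now evaluate at x=22, y=4:
z = k × 22 / 16 = (4140 × 22) / (5 × 16) = 91080/80
= 1138.5000

1138.5000


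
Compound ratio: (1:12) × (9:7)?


Compound ratio = (1×9) : (12×7)
= 9:84
GCD = 3
= 3:28

3:28


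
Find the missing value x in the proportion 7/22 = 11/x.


Cross multiply: 7 × x = 22 × 11
7x = 242
x = 242 / 7
= 34.57

34.57


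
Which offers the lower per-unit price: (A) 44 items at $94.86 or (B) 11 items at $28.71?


Deal A: $94.86/44 = $2.1559/unit
Deal B: $28.71/11 = $2.6100/unit
A is cheaper per unit
= Deal A

Deal A


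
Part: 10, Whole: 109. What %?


Percentage = (part / whole) × 100
= (10 / 109) × 100
≈ 9.17%

9.17%


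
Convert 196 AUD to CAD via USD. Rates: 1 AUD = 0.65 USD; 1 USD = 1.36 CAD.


Step 1: 196 AUD × 0.65 = 127.40 USD
Step 2: 127.40 USD × 1.36 = 173.26 CAD
Implied rate AUD→CAD = 0.65 × 1.36 = 0.8840
= 173.26 CAD

173.26 CAD


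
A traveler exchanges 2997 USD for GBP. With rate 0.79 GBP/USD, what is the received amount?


Amount × rate = 2997 × 0.79
= 2367.63 GBP

2367.63 GBP


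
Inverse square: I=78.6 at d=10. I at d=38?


I₁d₁² = I₂d₂²
I₂ = I₁ × (d₁/d₂)²
= 78.6 × (10/38)²
= 78.6 × 100/1444
= 7860/1444
≈ 5.4432

5.4432


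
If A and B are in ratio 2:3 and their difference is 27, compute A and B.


Let A = 2k, B = 3k.
3k - 2k = 27
1k = 27 → k = 27/1 = 27
A = 2×27 = 54, B = 3×27 = 81
= A = 54, B = 81

A = 54, B = 81


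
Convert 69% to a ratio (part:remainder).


69% means 69 parts out of 100; remainder = 31
Part : remainder = 69:31
GCD = 1
= 69:31

69:31


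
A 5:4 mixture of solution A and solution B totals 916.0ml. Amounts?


Total parts = 5 + 4 = 9
solution A: 916.0 × 5/9 = 508.9ml
solution B: 916.0 × 4/9 = 407.1ml
= 508.9ml and 407.1ml

508.9ml and 407.1ml


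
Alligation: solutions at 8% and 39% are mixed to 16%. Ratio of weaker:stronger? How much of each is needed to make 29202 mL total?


Let x parts of 8% mix with y parts of 39%.
8x + 39y = 16(x + y)
8x + 39y = 16x + 16y
x(8 - 16) = y(16 - 39)
x/y = (39 - 16)/(16 - 8) = 23/8
Simplify: 23:8
Total parts = 31; one part = 29202/31 = 942.00 mL
8% solution: 23×942.00 = 21666.00 mL
39% solution: 8×942.00 = 7536.00 mL
= ratio 23:8; 21666.00 mL and 7536.00 mL

ratio 23:8; 21666.00 mL and 7536.00 mL


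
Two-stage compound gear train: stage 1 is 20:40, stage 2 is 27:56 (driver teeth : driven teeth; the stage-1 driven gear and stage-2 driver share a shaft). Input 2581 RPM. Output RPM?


Stage 1: RPM_B = RPM_A × t_A/t_B = 2581 × 20/40 = 51620/40 = 1290.50
B and C share a shaft → RPM_C = RPM_B
Stage 2: RPM_D = RPM_C × t_C/t_D = RPM_A × (t_A×t_C)/(t_B×t_D)
Overall ratio = (20×27)/(40×56) = 540/2240
RPM_D = 2581 × 540/2240 = 1393740/2240
≈ 622.21 RPM

622.21 RPM


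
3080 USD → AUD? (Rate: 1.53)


Amount × rate = 3080 × 1.53
= 4712.40 AUD

4712.40 AUD


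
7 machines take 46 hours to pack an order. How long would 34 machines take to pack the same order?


Inverse proportion: x × y = constant
k = 7 × 46 = 322
y₂ = k / 34 = 322 / 34
= 9.47

9.47


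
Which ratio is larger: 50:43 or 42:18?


50/43 = 1.1628
42/18 = 2.3333
1.1628 < 2.3333, so 50:43 is less
= 42:18

42:18


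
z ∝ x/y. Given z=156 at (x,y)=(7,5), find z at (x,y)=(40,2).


z = k·x/y
Solve for k using the known point: k = z·y/x = 156×5/7 = 780/7 ≈ 111.4286
Now evaluate at x=40, y=2:
z = k × 40 / 2 = (780 × 40) / (7 × 2) = 31200/14
≈ 2228.5714

2228.5714


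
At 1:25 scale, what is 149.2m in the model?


Model size = real / scale
= 149.2 / 25
= 5.9680 m

5.9680 m


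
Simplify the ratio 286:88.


GCD(286, 88) = 22
286/22 : 88/22
= 13:4

13:4


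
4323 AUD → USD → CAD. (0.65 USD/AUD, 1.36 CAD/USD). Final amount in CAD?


Step 1: 4323 AUD × 0.65 = 2809.95 USD
Step 2: 2809.95 USD × 1.36 = 3821.53 CAD
Implied rate AUD→CAD = 0.65 × 1.36 = 0.8840
= 3821.53 CAD

3821.53 CAD


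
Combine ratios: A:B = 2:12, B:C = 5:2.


Match B: multiply A:B by 5 → 10:60
Multiply B:C by 12 → 60:24
Combined: 10:60:24
GCD = 2
= 5:30:12

5:30:12


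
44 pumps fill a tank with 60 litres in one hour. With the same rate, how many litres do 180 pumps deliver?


Direct proportion: y/x = constant
k = 60/44 ≈ 1.3636
y₂ = k × 180 = 60 × 180 / 44 = 10800/44
≈ 245.45

245.45


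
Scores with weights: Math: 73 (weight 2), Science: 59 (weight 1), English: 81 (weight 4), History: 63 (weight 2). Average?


Numerator = 73×2 + 59×1 + 81×4 + 63×2
= 146 + 59 + 324 + 126
= 655
Total weight = 9
Weighted avg = 655/9
= 72.78

72.78


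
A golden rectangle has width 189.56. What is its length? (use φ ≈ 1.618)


φ = (1 + √5) / 2 ≈ 1.618
Length = width × φ = 189.56 × 1.618 = 306.70808
≈ 306.71

306.71


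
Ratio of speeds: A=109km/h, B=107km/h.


Ratio = 109:107
GCD = 1
Simplified = 109:107
Time ratio (same distance) = 107:109
Speed ratio = 109:107

109:107


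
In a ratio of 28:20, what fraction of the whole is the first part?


Total parts = 28 + 20 = 48
First part: 28/48 = 7/12
= 7/12

7/12


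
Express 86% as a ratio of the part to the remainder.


86% means 86 parts out of 100; remainder = 14
Part : remainder = 86:14
GCD = 2
= 43:7

43:7


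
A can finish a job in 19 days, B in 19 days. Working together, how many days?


Rate of A = 1/19 per day
Rate of B = 1/19 per day
Combined rate = 1/19 + 1/19 = 38/361 ≈ 0.1053 per day
Days = 1 / combined rate = 361/38
= 9.50 days

9.50 days


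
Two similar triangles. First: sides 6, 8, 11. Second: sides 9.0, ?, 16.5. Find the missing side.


Scale factor = 9.0/6 = 1.5
Missing side = 8 × 1.5
= 12.0

12.0


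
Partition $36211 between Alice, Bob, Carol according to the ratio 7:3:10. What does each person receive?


Total parts = 7 + 3 + 10 = 20
Alice: 36211 × 7/20 = 12673.85
Bob: 36211 × 3/20 = 5431.65
Carol: 36211 × 10/20 = 18105.50
= Alice: $12673.85, Bob: $5431.65, Carol: $18105.50

Alice: $12673.85, Bob: $5431.65, Carol: $18105.50


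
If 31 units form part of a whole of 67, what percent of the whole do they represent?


Percentage = (part / whole) × 100
= (31 / 67) × 100
≈ 46.27%

46.27%


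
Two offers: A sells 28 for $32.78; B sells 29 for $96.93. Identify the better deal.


Deal A: $32.78/28 = $1.1707/unit
Deal B: $96.93/29 = $3.3424/unit
A is cheaper per unit
= Deal A

Deal A


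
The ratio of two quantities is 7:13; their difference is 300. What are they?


Let A = 7k, B = 13k.
13k - 7k = 300
6k = 300 → k = 300/6 = 50
A = 7×50 = 350, B = 13×50 = 650
= A = 350, B = 650

A = 350, B = 650


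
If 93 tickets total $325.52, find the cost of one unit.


Unit rate = total / quantity
= 325.52 / 93
= $3.50 per unit

$3.50 per unit


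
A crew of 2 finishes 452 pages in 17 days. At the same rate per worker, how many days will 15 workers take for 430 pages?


Days ∝ work / workers, so d₂ = d₁ × (m₁/m₂) × (w₂/w₁)
Workers factor (inverse): 2/15 ≈ 0.1333
Work factor (direct): 430/452 ≈ 0.9513
d₂ = 17 × 2/15 × 430/452 = (17 × 2 × 430) / (15 × 452) = 14620/6780
≈ 2.16 days

2.16 days


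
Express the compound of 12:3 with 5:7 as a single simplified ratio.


Compound ratio = (12×5) : (3×7)
= 60:21
GCD = 3
= 20:7

20:7


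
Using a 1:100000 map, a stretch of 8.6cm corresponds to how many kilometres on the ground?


Real distance = map distance × scale
= 8.6cm × 100000
= 860000 cm = 8600.0 m
= 8.600 km

8.600 km


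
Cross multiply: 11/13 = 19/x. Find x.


Cross multiply: 11 × x = 13 × 19
11x = 247
x = 247 / 11
= 22.45

22.45


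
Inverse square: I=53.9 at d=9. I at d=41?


I₁d₁² = I₂d₂²
I₂ = I₁ × (d₁/d₂)²
= 53.9 × (9/41)²
= 53.9 × 81/1681
= 4365.9/1681
≈ 2.5972

2.5972


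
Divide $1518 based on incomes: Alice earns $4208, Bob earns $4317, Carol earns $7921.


Total income = 4208 + 4317 + 7921 = $16446
Alice: $1518 × 4208/16446 = $388.41
Bob: $1518 × 4317/16446 = $398.47
Carol: $1518 × 7921/16446 = $731.12
= Alice: $388.41, Bob: $398.47, Carol: $731.12

Alice: $388.41, Bob: $398.47, Carol: $731.12


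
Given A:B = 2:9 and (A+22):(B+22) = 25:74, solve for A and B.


Let A = 2k, B = 9k.
(2k + 22) / (9k + 22) = 25/74
Cross-multiply: 74(2k + 22) = 25(9k + 22)
148k + 1628 = 225k + 550
148k - 225k = 550 - 1628
-77k = -1078
k = -1078/-77 = 14
A = 2×14 = 28, B = 9×14 = 126
= A = 28, B = 126

A = 28, B = 126


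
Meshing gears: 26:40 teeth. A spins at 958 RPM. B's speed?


Gear ratio = 26:40 = 13:20
RPM_B = RPM_A × (teeth_A / teeth_B)
= 958 × (26/40)
= 622.7 RPM

622.7 RPM


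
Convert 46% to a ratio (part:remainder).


46% means 46 parts out of 100; remainder = 54
Part : remainder = 46:54
GCD = 2
= 23:27

23:27


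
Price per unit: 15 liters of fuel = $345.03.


Unit rate = total / quantity
= 345.03 / 15
= $23.00 per unit

$23.00 per unit


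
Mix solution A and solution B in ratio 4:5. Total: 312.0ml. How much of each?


Total parts = 4 + 5 = 9
solution A: 312.0 × 4/9 = 138.7ml
solution B: 312.0 × 5/9 = 173.3ml
= 138.7ml and 173.3ml

138.7ml and 173.3ml


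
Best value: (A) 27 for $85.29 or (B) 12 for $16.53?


Deal A: $85.29/27 = $3.1589/unit
Deal B: $16.53/12 = $1.3775/unit
B is cheaper per unit
= Deal B

Deal B


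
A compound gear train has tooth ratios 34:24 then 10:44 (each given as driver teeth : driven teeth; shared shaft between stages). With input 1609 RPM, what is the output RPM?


Stage 1: RPM_B = RPM_A × t_A/t_B = 1609 × 34/24 = 54706/24 ≈ 2279.42
B and C share a shaft → RPM_C = RPM_B
Stage 2: RPM_D = RPM_C × t_C/t_D = RPM_A × (t_A×t_C)/(t_B×t_D)
Overall ratio = (34×10)/(24×44) = 340/1056
RPM_D = 1609 × 340/1056 = 547060/1056
≈ 518.05 RPM

518.05 RPM


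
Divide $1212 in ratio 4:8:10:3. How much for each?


Total parts = 4 + 8 + 10 + 3 = 25
Part 1: 1212 × 4/25 = 193.92
Part 2: 1212 × 8/25 = 387.84
Part 3: 1212 × 10/25 = 484.80
Part 4: 1212 × 3/25 = 145.44
= Part 1: $193.92, Part 2: $387.84, Part 3: $484.80, Part 4: $145.44

Part 1: $193.92, Part 2: $387.84, Part 3: $484.80, Part 4: $145.44


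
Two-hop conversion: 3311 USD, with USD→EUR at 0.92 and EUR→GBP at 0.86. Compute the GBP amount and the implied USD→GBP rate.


Step 1: 3311 USD × 0.92 = 3046.12 EUR
Step 2: 3046.12 EUR × 0.86 = 2619.66 GBP
Implied rate USD→GBP = 0.92 × 0.86 = 0.7912
= 2619.66 GBP; implied rate 0.7912 GBP/USD

2619.66 GBP; implied rate 0.7912 GBP/USD


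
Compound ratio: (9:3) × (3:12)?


Compound ratio = (9×3) : (3×12)
= 27:36
GCD = 9
= 3:4

3:4


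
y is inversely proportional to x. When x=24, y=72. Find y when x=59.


Inverse proportion: x × y = constant
k = 24 × 72 = 1728
y₂ = k / 59 = 1728 / 59
= 29.29

29.29


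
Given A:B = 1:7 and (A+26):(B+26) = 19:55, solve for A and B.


Let A = 1k, B = 7k.
(1k + 26) / (7k + 26) = 19/55
Cross-multiply: 55(1k + 26) = 19(7k + 26)
55k + 1430 = 133k + 494
55k - 133k = 494 - 1430
-78k = -936
k = -936/-78 = 12
A = 1×12 = 12, B = 7×12 = 84
= A = 12, B = 84

A = 12, B = 84
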